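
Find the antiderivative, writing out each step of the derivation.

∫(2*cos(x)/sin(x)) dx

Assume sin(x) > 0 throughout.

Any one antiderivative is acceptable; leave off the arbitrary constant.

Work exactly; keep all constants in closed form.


Step 1. Substitute u = sin(x), turning ∫(2*cos(x)/sin(x)) dx into ∫(2/u) du: now ∫(2/u) du.
Step 2. Evaluate the standard form [assuming u > 0]: now 2*log(u).
Step 3. Substitute back u = sin(x): now 2*log(sin(x)).
Answer: 2*log(sin(x)).


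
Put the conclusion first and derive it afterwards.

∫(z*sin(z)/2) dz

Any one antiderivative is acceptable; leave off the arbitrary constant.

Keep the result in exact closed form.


The answer is -z*cos(z)/2 + sin(z)/2.
Step 1. Integrate ∫(z*sin(z)/2) dz by parts with u = z, dv = (sin(z)/2) dz, so v = -cos(z)/2: now -z*cos(z)/2 + ∫(cos(z)/2) dz.
Step 2. Evaluate the standard form: now -z*cos(z)/2 + sin(z)/2.
Answer: -z*cos(z)/2 + sin(z)/2.


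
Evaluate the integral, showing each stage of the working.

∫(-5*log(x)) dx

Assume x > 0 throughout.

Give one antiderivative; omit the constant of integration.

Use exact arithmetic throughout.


Step 1. Integrate ∫(-5*log(x)) dx by parts with u = log(x), dv = (-5) dx, so v = -5*x [assuming x > 0]: now -5*x*log(x) + ∫(5) dx.
Step 2. Evaluate the standard form: now -5*x*log(x) + 5*x.
Answer: -5*x*log(x) + 5*x.


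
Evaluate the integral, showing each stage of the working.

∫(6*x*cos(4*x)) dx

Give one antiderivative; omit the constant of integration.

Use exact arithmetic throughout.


Step 1. Integrate ∫(6*x*cos(4*x)) dx by parts with u = x, dv = (6*cos(4*x)) dx, so v = 3*sin(4*x)/2: now 3*x*sin(4*x)/2 + ∫(-3*sin(4*x)/2) dx.
Step 2. Evaluate the standard form: now 3*x*sin(4*x)/2 + 3*cos(4*x)/8.
Answer: 3*x*sin(4*x)/2 + 3*cos(4*x)/8.


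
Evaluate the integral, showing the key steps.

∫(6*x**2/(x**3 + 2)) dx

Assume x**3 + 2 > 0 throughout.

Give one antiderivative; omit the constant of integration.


Step 1. Substitute u = x**3 + 2, turning ∫(6*x**2/(x**3 + 2)) dx into ∫(2/u) du: now ∫(2/u) du.
Step 2. Evaluate the standard form [assuming u > 0]: now 2*log(u).
Step 3. Substitute back u = x**3 + 2: now 2*log(x**3 + 2).
Answer: 2*log(x**3 + 2).


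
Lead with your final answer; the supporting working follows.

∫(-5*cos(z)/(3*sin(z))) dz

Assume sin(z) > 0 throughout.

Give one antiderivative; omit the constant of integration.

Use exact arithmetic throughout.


The answer is -5*log(sin(z))/3.
Step 1. Substitute u = sin(z), turning ∫(-5*cos(z)/(3*sin(z))) dz into ∫(-5/(3*u)) du: now ∫(-5/(3*u)) du.
Step 2. Evaluate the standard form [assuming u > 0]: now -5*log(u)/3.
Step 3. Substitute back u = sin(z): now -5*log(sin(z))/3.
Answer: -5*log(sin(z))/3.


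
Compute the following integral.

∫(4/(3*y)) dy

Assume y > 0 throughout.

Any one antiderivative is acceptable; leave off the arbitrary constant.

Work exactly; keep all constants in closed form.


Answer: 4*log(y)/3.


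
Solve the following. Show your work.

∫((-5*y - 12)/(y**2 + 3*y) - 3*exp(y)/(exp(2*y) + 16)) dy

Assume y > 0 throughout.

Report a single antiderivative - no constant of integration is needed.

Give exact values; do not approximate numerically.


Step 1. Rewrite: now ∫((-5*y - 12)/(y**2 + 3*y)) dy + ∫(-3*exp(y)/(exp(2*y) + 16)) dy.
Step 2. Substitute u = exp(y), turning ∫(-3*exp(y)/(exp(2*y) + 16)) dy into ∫(-3/(u**2 + 16)) du: now ∫((-5*y - 12)/(y**2 + 3*y)) dy + ∫(-3/(u**2 + 16)) du.
Step 3. Evaluate the standard form: now -3*atan(u/4)/4 + ∫((-5*y - 12)/(y**2 + 3*y)) dy.
Step 4. Substitute back u = exp(y): now -3*atan(exp(y)/4)/4 + ∫((-5*y - 12)/(y**2 + 3*y)) dy.
Step 5. Decompose ∫((-5*y - 12)/(y**2 + 3*y)) dy by partial fractions, (-5*y - 12)/(y**2 + 3*y) = -1/(y + 3) - 4/y: now -3*atan(exp(y)/4)/4 + ∫(-4/y) dy + ∫(-1/(y + 3)) dy.
Step 6. Evaluate the standard form [assuming y > -3]: now -log(y + 3) - 3*atan(exp(y)/4)/4 + ∫(-4/y) dy.
Step 7. Evaluate the standard form [assuming y > 0]: now -4*log(y) - log(y + 3) - 3*atan(exp(y)/4)/4.
Answer: -4*log(y) - log(y + 3) - 3*atan(exp(y)/4)/4.


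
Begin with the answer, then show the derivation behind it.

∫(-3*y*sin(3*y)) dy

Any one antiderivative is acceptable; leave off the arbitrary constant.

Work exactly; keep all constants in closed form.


The answer is y*cos(3*y) - sin(3*y)/3.
Step 1. Integrate ∫(-3*y*sin(3*y)) dy by parts with u = y, dv = (-3*sin(3*y)) dy, so v = cos(3*y): now y*cos(3*y) + ∫(-cos(3*y)) dy.
Step 2. Evaluate the standard form: now y*cos(3*y) - sin(3*y)/3.
Answer: y*cos(3*y) - sin(3*y)/3.


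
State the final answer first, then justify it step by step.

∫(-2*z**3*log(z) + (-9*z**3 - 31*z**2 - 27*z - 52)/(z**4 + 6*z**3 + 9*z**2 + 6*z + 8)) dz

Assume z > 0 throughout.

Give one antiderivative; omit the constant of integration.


The answer is -z**4*log(z)/2 + z**4/8 - 5*log(z + 2) - 4*log(z + 4) - 3*atan(z).
Step 1. Rewrite: now ∫(-2*z**3*log(z)) dz + ∫((-9*z**3 - 31*z**2 - 27*z - 52)/(z**4 + 6*z**3 + 9*z**2 + 6*z + 8)) dz.
Step 2. Decompose ∫((-9*z**3 - 31*z**2 - 27*z - 52)/(z**4 + 6*z**3 + 9*z**2 + 6*z + 8)) dz by partial fractions, (-9*z**3 - 31*z**2 - 27*z - 52)/(z**4 + 6*z**3 + 9*z**2 + 6*z + 8) = -3/(z**2 + 1) - 4/(z + 4) - 5/(z + 2): now ∫(-2*z**3*log(z)) dz + ∫(-5/(z + 2)) dz + ∫(-4/(z + 4)) dz + ∫(-3/(z**2 + 1)) dz.
Step 3. Evaluate the standard form [assuming z > -2]: now -5*log(z + 2) + ∫(-2*z**3*log(z)) dz + ∫(-4/(z + 4)) dz + ∫(-3/(z**2 + 1)) dz.
Step 4. Evaluate the standard form [assuming z > -4]: now -5*log(z + 2) - 4*log(z + 4) + ∫(-2*z**3*log(z)) dz + ∫(-3/(z**2 + 1)) dz.
Step 5. Evaluate the standard form: now -5*log(z + 2) - 4*log(z + 4) - 3*atan(z) + ∫(-2*z**3*log(z)) dz.
Step 6. Integrate ∫(-2*z**3*log(z)) dz by parts with u = log(z), dv = (-2*z**3) dz, so v = -z**4/2 [assuming z > 0]: now -z**4*log(z)/2 - 5*log(z + 2) - 4*log(z + 4) - 3*atan(z) + ∫(z**3/2) dz.
Step 7. Evaluate the standard form: now -z**4*log(z)/2 + z**4/8 - 5*log(z + 2) - 4*log(z + 4) - 3*atan(z).
Answer: -z**4*log(z)/2 + z**4/8 - 5*log(z + 2) - 4*log(z + 4) - 3*atan(z).


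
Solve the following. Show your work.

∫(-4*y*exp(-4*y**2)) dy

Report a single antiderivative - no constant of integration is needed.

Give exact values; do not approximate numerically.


Step 1. Substitute u = y**2, turning ∫(-4*y*exp(-4*y**2)) dy into ∫(-2*exp(-4*u)) du: now ∫(-2*exp(-4*u)) du.
Step 2. Evaluate the standard form: now exp(-4*u)/2.
Step 3. Substitute back u = y**2: now exp(-4*y**2)/2.
Answer: exp(-4*y**2)/2.


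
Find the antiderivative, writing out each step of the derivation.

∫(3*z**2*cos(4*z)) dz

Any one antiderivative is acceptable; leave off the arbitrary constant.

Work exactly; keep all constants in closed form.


Step 1. Integrate ∫(3*z**2*cos(4*z)) dz by parts with u = z**2, dv = (3*cos(4*z)) dz, so v = 3*sin(4*z)/4: now 3*z**2*sin(4*z)/4 + ∫(-3*z*sin(4*z)/2) dz.
Step 2. Integrate ∫(-3*z*sin(4*z)/2) dz by parts with u = z, dv = (-3*sin(4*z)/2) dz, so v = 3*cos(4*z)/8: now 3*z**2*sin(4*z)/4 + 3*z*cos(4*z)/8 + ∫(-3*cos(4*z)/8) dz.
Step 3. Evaluate the standard form: now 3*z**2*sin(4*z)/4 + 3*z*cos(4*z)/8 - 3*sin(4*z)/32.
Answer: 3*z**2*sin(4*z)/4 + 3*z*cos(4*z)/8 - 3*sin(4*z)/32.


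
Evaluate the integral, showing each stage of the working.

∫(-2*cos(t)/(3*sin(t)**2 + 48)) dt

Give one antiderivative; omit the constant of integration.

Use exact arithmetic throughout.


Step 1. Substitute u = sin(t), turning ∫(-2*cos(t)/(3*sin(t)**2 + 48)) dt into ∫(-2/(3*(u**2 + 16))) du: now ∫(-2/(3*(u**2 + 16))) du.
Step 2. Evaluate the standard form: now -atan(u/4)/6.
Step 3. Substitute back u = sin(t): now -atan(sin(t)/4)/6.
Answer: -atan(sin(t)/4)/6.


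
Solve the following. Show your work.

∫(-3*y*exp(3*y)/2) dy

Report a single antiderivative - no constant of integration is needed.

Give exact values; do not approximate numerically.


Step 1. Integrate ∫(-3*y*exp(3*y)/2) dy by parts with u = y, dv = (-3*exp(3*y)/2) dy, so v = -exp(3*y)/2: now -y*exp(3*y)/2 + ∫(exp(3*y)/2) dy.
Step 2. Evaluate the standard form: now -y*exp(3*y)/2 + exp(3*y)/6.
Answer: -y*exp(3*y)/2 + exp(3*y)/6.


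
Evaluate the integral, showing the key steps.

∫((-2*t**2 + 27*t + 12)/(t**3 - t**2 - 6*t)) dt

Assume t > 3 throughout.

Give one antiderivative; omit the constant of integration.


Step 1. Decompose ∫((-2*t**2 + 27*t + 12)/(t**3 - t**2 - 6*t)) dt by partial fractions, (-2*t**2 + 27*t + 12)/(t**3 - t**2 - 6*t) = -5/(t + 2) + 5/(t - 3) - 2/t: now ∫(-2/t) dt + ∫(5/(t - 3)) dt + ∫(-5/(t + 2)) dt.
Step 2. Evaluate the standard form [assuming t > -2]: now -5*log(t + 2) + ∫(-2/t) dt + ∫(5/(t - 3)) dt.
Step 3. Evaluate the standard form [assuming t > 0]: now -2*log(t) - 5*log(t + 2) + ∫(5/(t - 3)) dt.
Step 4. Evaluate the standard form [assuming t > 3]: now -2*log(t) + 5*log(t - 3) - 5*log(t + 2).
Answer: -2*log(t) + 5*log(t - 3) - 5*log(t + 2).


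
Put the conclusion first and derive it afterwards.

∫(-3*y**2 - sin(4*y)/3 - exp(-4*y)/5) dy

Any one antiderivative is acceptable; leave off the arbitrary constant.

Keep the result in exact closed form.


The answer is -y**3 + cos(4*y)/12 + exp(-4*y)/20.
Step 1. Rewrite: now ∫(-3*y**2) dy + ∫(-exp(-4*y)/5) dy + ∫(-sin(4*y)/3) dy.
Step 2. Evaluate the standard form: now -y**3 + ∫(-exp(-4*y)/5) dy + ∫(-sin(4*y)/3) dy.
Step 3. Evaluate the standard form: now -y**3 + cos(4*y)/12 + ∫(-exp(-4*y)/5) dy.
Step 4. Evaluate the standard form: now -y**3 + cos(4*y)/12 + exp(-4*y)/20.
Answer: -y**3 + cos(4*y)/12 + exp(-4*y)/20.


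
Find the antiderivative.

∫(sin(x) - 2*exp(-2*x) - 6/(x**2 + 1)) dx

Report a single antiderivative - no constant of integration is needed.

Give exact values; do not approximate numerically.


Answer: -cos(x) - 6*atan(x) + exp(-2*x).


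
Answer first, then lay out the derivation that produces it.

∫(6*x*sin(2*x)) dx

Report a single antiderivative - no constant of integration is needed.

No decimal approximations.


The answer is -3*x*cos(2*x) + 3*sin(2*x)/2.
Step 1. Integrate ∫(6*x*sin(2*x)) dx by parts with u = x, dv = (6*sin(2*x)) dx, so v = -3*cos(2*x): now -3*x*cos(2*x) + ∫(3*cos(2*x)) dx.
Step 2. Evaluate the standard form: now -3*x*cos(2*x) + 3*sin(2*x)/2.
Answer: -3*x*cos(2*x) + 3*sin(2*x)/2.


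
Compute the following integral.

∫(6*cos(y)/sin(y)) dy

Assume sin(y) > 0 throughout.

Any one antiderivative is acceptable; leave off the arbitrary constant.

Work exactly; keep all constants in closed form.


Answer: 6*log(sin(y)).


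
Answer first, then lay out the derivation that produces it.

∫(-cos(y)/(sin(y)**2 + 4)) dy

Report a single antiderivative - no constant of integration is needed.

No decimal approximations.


The answer is -atan(sin(y)/2)/2.
Step 1. Substitute u = sin(y), turning ∫(-cos(y)/(sin(y)**2 + 4)) dy into ∫(-1/(u**2 + 4)) du: now ∫(-1/(u**2 + 4)) du.
Step 2. Evaluate the standard form: now -atan(u/2)/2.
Step 3. Substitute back u = sin(y): now -atan(sin(y)/2)/2.
Answer: -atan(sin(y)/2)/2.


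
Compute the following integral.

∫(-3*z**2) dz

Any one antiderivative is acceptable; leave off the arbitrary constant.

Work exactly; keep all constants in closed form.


Answer: -z**3.


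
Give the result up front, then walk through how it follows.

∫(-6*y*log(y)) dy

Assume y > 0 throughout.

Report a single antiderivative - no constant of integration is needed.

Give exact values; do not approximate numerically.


The answer is -3*y**2*log(y) + 3*y**2/2.
Step 1. Integrate ∫(-6*y*log(y)) dy by parts with u = log(y), dv = (-6*y) dy, so v = -3*y**2 [assuming y > 0]: now -3*y**2*log(y) + ∫(3*y) dy.
Step 2. Evaluate the standard form: now -3*y**2*log(y) + 3*y**2/2.
Answer: -3*y**2*log(y) + 3*y**2/2.


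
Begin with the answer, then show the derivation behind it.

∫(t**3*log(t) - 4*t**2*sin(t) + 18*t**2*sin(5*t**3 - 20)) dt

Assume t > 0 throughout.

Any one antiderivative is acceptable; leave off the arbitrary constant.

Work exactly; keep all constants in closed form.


The answer is t**4*log(t)/4 - t**4/16 + 4*t**2*cos(t) - 8*t*sin(t) - 8*cos(t) - 6*cos(5*t**3 - 20)/5.
Step 1. Rewrite: now ∫(-4*t**2*sin(t)) dt + ∫(18*t**2*sin(5*t**3 - 20)) dt + ∫(t**3*log(t)) dt.
Step 2. Integrate ∫(t**3*log(t)) dt by parts with u = log(t), dv = (t**3) dt, so v = t**4/4 [assuming t > 0]: now t**4*log(t)/4 + ∫(-t**3/4) dt + ∫(-4*t**2*sin(t)) dt + ∫(18*t**2*sin(5*t**3 - 20)) dt.
Step 3. Evaluate the standard form: now t**4*log(t)/4 - t**4/16 + ∫(-4*t**2*sin(t)) dt + ∫(18*t**2*sin(5*t**3 - 20)) dt.
Step 4. Integrate ∫(-4*t**2*sin(t)) dt by parts with u = t**2, dv = (-4*sin(t)) dt, so v = 4*cos(t): now t**4*log(t)/4 - t**4/16 + 4*t**2*cos(t) + ∫(-8*t*cos(t)) dt + ∫(18*t**2*sin(5*t**3 - 20)) dt.
Step 5. Integrate ∫(-8*t*cos(t)) dt by parts with u = t, dv = (-8*cos(t)) dt, so v = -8*sin(t): now t**4*log(t)/4 - t**4/16 + 4*t**2*cos(t) - 8*t*sin(t) + ∫(18*t**2*sin(5*t**3 - 20)) dt + ∫(8*sin(t)) dt.
Step 6. Evaluate the standard form: now t**4*log(t)/4 - t**4/16 + 4*t**2*cos(t) - 8*t*sin(t) - 8*cos(t) + ∫(18*t**2*sin(5*t**3 - 20)) dt.
Step 7. Substitute u = t**3 - 4, turning ∫(18*t**2*sin(5*t**3 - 20)) dt into ∫(6*sin(5*u)) du: now t**4*log(t)/4 - t**4/16 + 4*t**2*cos(t) - 8*t*sin(t) - 8*cos(t) + ∫(6*sin(5*u)) du.
Step 8. Evaluate the standard form: now t**4*log(t)/4 - t**4/16 + 4*t**2*cos(t) - 8*t*sin(t) - 8*cos(t) - 6*cos(5*u)/5.
Step 9. Substitute back u = t**3 - 4: now t**4*log(t)/4 - t**4/16 + 4*t**2*cos(t) - 8*t*sin(t) - 8*cos(t) - 6*cos(5*t**3 - 20)/5.
Answer: t**4*log(t)/4 - t**4/16 + 4*t**2*cos(t) - 8*t*sin(t) - 8*cos(t) - 6*cos(5*t**3 - 20)/5.


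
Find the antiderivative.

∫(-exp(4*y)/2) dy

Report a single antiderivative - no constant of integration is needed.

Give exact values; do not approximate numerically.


Answer: -exp(4*y)/8.


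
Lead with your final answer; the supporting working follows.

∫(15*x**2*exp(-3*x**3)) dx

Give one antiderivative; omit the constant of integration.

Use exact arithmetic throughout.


The answer is -5*exp(-3*x**3)/3.
Step 1. Substitute u = x**3, turning ∫(15*x**2*exp(-3*x**3)) dx into ∫(5*exp(-3*u)) du: now ∫(5*exp(-3*u)) du.
Step 2. Evaluate the standard form: now -5*exp(-3*u)/3.
Step 3. Substitute back u = x**3: now -5*exp(-3*x**3)/3.
Answer: -5*exp(-3*x**3)/3.


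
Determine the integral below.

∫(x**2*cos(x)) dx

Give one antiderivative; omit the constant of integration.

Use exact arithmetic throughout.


Answer: x**2*sin(x) + 2*x*cos(x) - 2*sin(x).


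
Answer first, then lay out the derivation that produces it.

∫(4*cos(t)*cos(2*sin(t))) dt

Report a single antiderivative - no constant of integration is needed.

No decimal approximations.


The answer is 2*sin(2*sin(t)).
Step 1. Substitute u = sin(t), turning ∫(4*cos(t)*cos(2*sin(t))) dt into ∫(4*cos(2*u)) du: now ∫(4*cos(2*u)) du.
Step 2. Evaluate the standard form: now 2*sin(2*u).
Step 3. Substitute back u = sin(t): now 2*sin(2*sin(t)).
Answer: 2*sin(2*sin(t)).


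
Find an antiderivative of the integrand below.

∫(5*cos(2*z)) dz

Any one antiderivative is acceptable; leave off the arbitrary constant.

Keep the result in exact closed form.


Answer: 5*sin(2*z)/2.


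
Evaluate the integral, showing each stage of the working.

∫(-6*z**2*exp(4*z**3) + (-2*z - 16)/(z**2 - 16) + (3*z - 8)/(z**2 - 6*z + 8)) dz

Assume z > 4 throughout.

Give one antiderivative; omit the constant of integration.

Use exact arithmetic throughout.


Step 1. Rewrite: now ∫(-6*z**2*exp(4*z**3)) dz + ∫((-2*z - 16)/(z**2 - 16)) dz + ∫((3*z - 8)/(z**2 - 6*z + 8)) dz.
Step 2. Decompose ∫((3*z - 8)/(z**2 - 6*z + 8)) dz by partial fractions, (3*z - 8)/(z**2 - 6*z + 8) = 1/(z - 2) + 2/(z - 4): now ∫(-6*z**2*exp(4*z**3)) dz + ∫((-2*z - 16)/(z**2 - 16)) dz + ∫(2/(z - 4)) dz + ∫(1/(z - 2)) dz.
Step 3. Evaluate the standard form [assuming z > 2]: now log(z - 2) + ∫(-6*z**2*exp(4*z**3)) dz + ∫((-2*z - 16)/(z**2 - 16)) dz + ∫(2/(z - 4)) dz.
Step 4. Evaluate the standard form [assuming z > 4]: now 2*log(z - 4) + log(z - 2) + ∫(-6*z**2*exp(4*z**3)) dz + ∫((-2*z - 16)/(z**2 - 16)) dz.
Step 5. Substitute u = z**3, turning ∫(-6*z**2*exp(4*z**3)) dz into ∫(-2*exp(4*u)) du: now 2*log(z - 4) + log(z - 2) + ∫((-2*z - 16)/(z**2 - 16)) dz + ∫(-2*exp(4*u)) du.
Step 6. Evaluate the standard form: now -exp(4*u)/2 + 2*log(z - 4) + log(z - 2) + ∫((-2*z - 16)/(z**2 - 16)) dz.
Step 7. Substitute back u = z**3: now -exp(4*z**3)/2 + 2*log(z - 4) + log(z - 2) + ∫((-2*z - 16)/(z**2 - 16)) dz.
Step 8. Decompose ∫((-2*z - 16)/(z**2 - 16)) dz by partial fractions, (-2*z - 16)/(z**2 - 16) = 1/(z + 4) - 3/(z - 4): now -exp(4*z**3)/2 + 2*log(z - 4) + log(z - 2) + ∫(-3/(z - 4)) dz + ∫(1/(z + 4)) dz.
Step 9. Evaluate the standard form [assuming z > -4]: now -exp(4*z**3)/2 + 2*log(z - 4) + log(z - 2) + log(z + 4) + ∫(-3/(z - 4)) dz.
Step 10. Evaluate the standard form [assuming z > 4]: now -exp(4*z**3)/2 - log(z - 4) + log(z - 2) + log(z + 4).
Answer: -exp(4*z**3)/2 - log(z - 4) + log(z - 2) + log(z + 4).


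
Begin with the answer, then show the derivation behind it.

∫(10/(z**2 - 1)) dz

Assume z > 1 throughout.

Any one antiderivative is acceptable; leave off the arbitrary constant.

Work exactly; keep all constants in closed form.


The answer is 5*log(z - 1) - 5*log(z + 1).
Step 1. Decompose ∫(10/(z**2 - 1)) dz by partial fractions, 10/(z**2 - 1) = -5/(z + 1) + 5/(z - 1): now ∫(5/(z - 1)) dz + ∫(-5/(z + 1)) dz.
Step 2. Evaluate the standard form [assuming z > 1]: now 5*log(z - 1) + ∫(-5/(z + 1)) dz.
Step 3. Evaluate the standard form [assuming z > -1]: now 5*log(z - 1) - 5*log(z + 1).
Answer: 5*log(z - 1) - 5*log(z + 1).


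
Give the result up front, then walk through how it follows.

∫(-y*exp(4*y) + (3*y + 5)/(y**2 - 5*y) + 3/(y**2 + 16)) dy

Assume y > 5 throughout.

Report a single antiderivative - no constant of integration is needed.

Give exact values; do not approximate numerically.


The answer is -y*exp(4*y)/4 + exp(4*y)/16 - log(y) + 4*log(y - 5) + 3*atan(y/4)/4.
Step 1. Rewrite: now ∫(-y*exp(4*y)) dy + ∫((3*y + 5)/(y**2 - 5*y)) dy + ∫(3/(y**2 + 16)) dy.
Step 2. Evaluate the standard form: now 3*atan(y/4)/4 + ∫(-y*exp(4*y)) dy + ∫((3*y + 5)/(y**2 - 5*y)) dy.
Step 3. Decompose ∫((3*y + 5)/(y**2 - 5*y)) dy by partial fractions, (3*y + 5)/(y**2 - 5*y) = 4/(y - 5) - 1/y: now 3*atan(y/4)/4 + ∫(-1/y) dy + ∫(-y*exp(4*y)) dy + ∫(4/(y - 5)) dy.
Step 4. Evaluate the standard form [assuming y > 0]: now -log(y) + 3*atan(y/4)/4 + ∫(-y*exp(4*y)) dy + ∫(4/(y - 5)) dy.
Step 5. Evaluate the standard form [assuming y > 5]: now -log(y) + 4*log(y - 5) + 3*atan(y/4)/4 + ∫(-y*exp(4*y)) dy.
Step 6. Integrate ∫(-y*exp(4*y)) dy by parts with u = y, dv = (-exp(4*y)) dy, so v = -exp(4*y)/4: now -y*exp(4*y)/4 - log(y) + 4*log(y - 5) + 3*atan(y/4)/4 + ∫(exp(4*y)/4) dy.
Step 7. Evaluate the standard form: now -y*exp(4*y)/4 + exp(4*y)/16 - log(y) + 4*log(y - 5) + 3*atan(y/4)/4.
Answer: -y*exp(4*y)/4 + exp(4*y)/16 - log(y) + 4*log(y - 5) + 3*atan(y/4)/4.


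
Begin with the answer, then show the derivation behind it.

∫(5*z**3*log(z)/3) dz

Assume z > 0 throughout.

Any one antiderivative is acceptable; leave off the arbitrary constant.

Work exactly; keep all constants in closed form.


The answer is 5*z**4*log(z)/12 - 5*z**4/48.
Step 1. Integrate ∫(5*z**3*log(z)/3) dz by parts with u = log(z), dv = (5*z**3/3) dz, so v = 5*z**4/12 [assuming z > 0]: now 5*z**4*log(z)/12 + ∫(-5*z**3/12) dz.
Step 2. Evaluate the standard form: now 5*z**4*log(z)/12 - 5*z**4/48.
Answer: 5*z**4*log(z)/12 - 5*z**4/48.


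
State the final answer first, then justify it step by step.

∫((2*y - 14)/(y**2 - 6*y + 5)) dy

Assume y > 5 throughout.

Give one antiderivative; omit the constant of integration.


The answer is -log(y - 5) + 3*log(y - 1).
Step 1. Decompose ∫((2*y - 14)/(y**2 - 6*y + 5)) dy by partial fractions, (2*y - 14)/(y**2 - 6*y + 5) = 3/(y - 1) - 1/(y - 5): now ∫(-1/(y - 5)) dy + ∫(3/(y - 1)) dy.
Step 2. Evaluate the standard form [assuming y > 1]: now 3*log(y - 1) + ∫(-1/(y - 5)) dy.
Step 3. Evaluate the standard form [assuming y > 5]: now -log(y - 5) + 3*log(y - 1).
Answer: -log(y - 5) + 3*log(y - 1).


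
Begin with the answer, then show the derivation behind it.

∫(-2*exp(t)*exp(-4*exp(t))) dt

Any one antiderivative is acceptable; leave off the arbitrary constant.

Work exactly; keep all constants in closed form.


The answer is exp(-4*exp(t))/2.
Step 1. Substitute u = exp(t), turning ∫(-2*exp(t)*exp(-4*exp(t))) dt into ∫(-2*exp(-4*u)) du: now ∫(-2*exp(-4*u)) du.
Step 2. Evaluate the standard form: now exp(-4*u)/2.
Step 3. Substitute back u = exp(t): now exp(-4*exp(t))/2.
Answer: exp(-4*exp(t))/2.


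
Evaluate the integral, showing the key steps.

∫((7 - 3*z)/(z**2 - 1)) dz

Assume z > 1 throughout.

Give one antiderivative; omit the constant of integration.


Step 1. Decompose ∫((7 - 3*z)/(z**2 - 1)) dz by partial fractions, (7 - 3*z)/(z**2 - 1) = -5/(z + 1) + 2/(z - 1): now ∫(2/(z - 1)) dz + ∫(-5/(z + 1)) dz.
Step 2. Evaluate the standard form [assuming z > -1]: now -5*log(z + 1) + ∫(2/(z - 1)) dz.
Step 3. Evaluate the standard form [assuming z > 1]: now 2*log(z - 1) - 5*log(z + 1).
Answer: 2*log(z - 1) - 5*log(z + 1).


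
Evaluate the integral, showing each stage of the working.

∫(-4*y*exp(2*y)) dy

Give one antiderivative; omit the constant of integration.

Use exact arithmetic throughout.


Step 1. Integrate ∫(-4*y*exp(2*y)) dy by parts with u = y, dv = (-4*exp(2*y)) dy, so v = -2*exp(2*y): now -2*y*exp(2*y) + ∫(2*exp(2*y)) dy.
Step 2. Evaluate the standard form: now -2*y*exp(2*y) + exp(2*y).
Answer: -2*y*exp(2*y) + exp(2*y).


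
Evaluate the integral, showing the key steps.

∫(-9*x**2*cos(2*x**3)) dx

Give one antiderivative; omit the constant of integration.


Step 1. Substitute u = x**3, turning ∫(-9*x**2*cos(2*x**3)) dx into ∫(-3*cos(2*u)) du: now ∫(-3*cos(2*u)) du.
Step 2. Evaluate the standard form: now -3*sin(2*u)/2.
Step 3. Substitute back u = x**3: now -3*sin(2*x**3)/2.
Answer: -3*sin(2*x**3)/2.


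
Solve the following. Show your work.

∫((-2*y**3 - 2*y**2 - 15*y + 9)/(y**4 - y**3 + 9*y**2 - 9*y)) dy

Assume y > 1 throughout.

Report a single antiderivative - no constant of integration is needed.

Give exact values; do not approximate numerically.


Step 1. Decompose ∫((-2*y**3 - 2*y**2 - 15*y + 9)/(y**4 - y**3 + 9*y**2 - 9*y)) dy by partial fractions, (-2*y**3 - 2*y**2 - 15*y + 9)/(y**4 - y**3 + 9*y**2 - 9*y) = -3/(y**2 + 9) - 1/(y - 1) - 1/y: now ∫(-1/y) dy + ∫(-1/(y - 1)) dy + ∫(-3/(y**2 + 9)) dy.
Step 2. Evaluate the standard form [assuming y > 1]: now -log(y - 1) + ∫(-1/y) dy + ∫(-3/(y**2 + 9)) dy.
Step 3. Evaluate the standard form [assuming y > 0]: now -log(y) - log(y - 1) + ∫(-3/(y**2 + 9)) dy.
Step 4. Evaluate the standard form: now -log(y) - log(y - 1) - atan(y/3).
Answer: -log(y) - log(y - 1) - atan(y/3).


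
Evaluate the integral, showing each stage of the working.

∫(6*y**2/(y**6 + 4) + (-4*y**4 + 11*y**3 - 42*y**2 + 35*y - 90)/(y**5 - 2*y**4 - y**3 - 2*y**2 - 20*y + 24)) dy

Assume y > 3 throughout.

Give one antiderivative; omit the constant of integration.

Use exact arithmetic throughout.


Step 1. Rewrite: now ∫(6*y**2/(y**6 + 4)) dy + ∫((-4*y**4 + 11*y**3 - 42*y**2 + 35*y - 90)/(y**5 - 2*y**4 - y**3 - 2*y**2 - 20*y + 24)) dy.
Step 2. Decompose ∫((-4*y**4 + 11*y**3 - 42*y**2 + 35*y - 90)/(y**5 - 2*y**4 - y**3 - 2*y**2 - 20*y + 24)) dy by partial fractions, (-4*y**4 + 11*y**3 - 42*y**2 + 35*y - 90)/(y**5 - 2*y**4 - y**3 - 2*y**2 - 20*y + 24) = 1/(y**2 + 4) - 4/(y + 2) + 3/(y - 1) - 3/(y - 3): now ∫(6*y**2/(y**6 + 4)) dy + ∫(-3/(y - 3)) dy + ∫(3/(y - 1)) dy + ∫(-4/(y + 2)) dy + ∫(1/(y**2 + 4)) dy.
Step 3. Evaluate the standard form [assuming y > 1]: now 3*log(y - 1) + ∫(6*y**2/(y**6 + 4)) dy + ∫(-3/(y - 3)) dy + ∫(-4/(y + 2)) dy + ∫(1/(y**2 + 4)) dy.
Step 4. Evaluate the standard form [assuming y > 3]: now -3*log(y - 3) + 3*log(y - 1) + ∫(6*y**2/(y**6 + 4)) dy + ∫(-4/(y + 2)) dy + ∫(1/(y**2 + 4)) dy.
Step 5. Evaluate the standard form [assuming y > -2]: now -3*log(y - 3) + 3*log(y - 1) - 4*log(y + 2) + ∫(6*y**2/(y**6 + 4)) dy + ∫(1/(y**2 + 4)) dy.
Step 6. Evaluate the standard form: now -3*log(y - 3) + 3*log(y - 1) - 4*log(y + 2) + atan(y/2)/2 + ∫(6*y**2/(y**6 + 4)) dy.
Step 7. Substitute u = y**3, turning ∫(6*y**2/(y**6 + 4)) dy into ∫(2/(u**2 + 4)) du: now -3*log(y - 3) + 3*log(y - 1) - 4*log(y + 2) + atan(y/2)/2 + ∫(2/(u**2 + 4)) du.
Step 8. Evaluate the standard form: now -3*log(y - 3) + 3*log(y - 1) - 4*log(y + 2) + atan(u/2) + atan(y/2)/2.
Step 9. Substitute back u = y**3: now -3*log(y - 3) + 3*log(y - 1) - 4*log(y + 2) + atan(y/2)/2 + atan(y**3/2).
Answer: -3*log(y - 3) + 3*log(y - 1) - 4*log(y + 2) + atan(y/2)/2 + atan(y**3/2).


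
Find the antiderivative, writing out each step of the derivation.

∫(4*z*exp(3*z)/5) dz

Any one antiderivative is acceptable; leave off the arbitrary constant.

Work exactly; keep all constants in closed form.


Step 1. Integrate ∫(4*z*exp(3*z)/5) dz by parts with u = z, dv = (4*exp(3*z)/5) dz, so v = 4*exp(3*z)/15: now 4*z*exp(3*z)/15 + ∫(-4*exp(3*z)/15) dz.
Step 2. Evaluate the standard form: now 4*z*exp(3*z)/15 - 4*exp(3*z)/45.
Answer: 4*z*exp(3*z)/15 - 4*exp(3*z)/45.


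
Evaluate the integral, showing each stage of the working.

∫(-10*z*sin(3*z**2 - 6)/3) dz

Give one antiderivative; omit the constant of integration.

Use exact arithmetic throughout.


Step 1. Substitute u = z**2 - 2, turning ∫(-10*z*sin(3*z**2 - 6)/3) dz into ∫(-5*sin(3*u)/3) du: now ∫(-5*sin(3*u)/3) du.
Step 2. Evaluate the standard form: now 5*cos(3*u)/9.
Step 3. Substitute back u = z**2 - 2: now 5*cos(3*z**2 - 6)/9.
Answer: 5*cos(3*z**2 - 6)/9.


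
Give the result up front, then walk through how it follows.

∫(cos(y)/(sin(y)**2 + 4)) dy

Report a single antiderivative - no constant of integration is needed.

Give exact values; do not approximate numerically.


The answer is atan(sin(y)/2)/2.
Step 1. Substitute u = sin(y), turning ∫(cos(y)/(sin(y)**2 + 4)) dy into ∫(1/(u**2 + 4)) du: now ∫(1/(u**2 + 4)) du.
Step 2. Evaluate the standard form: now atan(u/2)/2.
Step 3. Substitute back u = sin(y): now atan(sin(y)/2)/2.
Answer: atan(sin(y)/2)/2.


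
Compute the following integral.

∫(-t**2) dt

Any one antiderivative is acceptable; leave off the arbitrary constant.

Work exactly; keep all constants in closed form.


Answer: -t**3/3.


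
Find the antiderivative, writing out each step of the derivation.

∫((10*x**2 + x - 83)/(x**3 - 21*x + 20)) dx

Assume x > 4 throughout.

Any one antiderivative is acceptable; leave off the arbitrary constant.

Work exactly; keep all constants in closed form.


Step 1. Decompose ∫((10*x**2 + x - 83)/(x**3 - 21*x + 20)) dx by partial fractions, (10*x**2 + x - 83)/(x**3 - 21*x + 20) = 3/(x + 5) + 4/(x - 1) + 3/(x - 4): now ∫(3/(x - 4)) dx + ∫(4/(x - 1)) dx + ∫(3/(x + 5)) dx.
Step 2. Evaluate the standard form [assuming x > 4]: now 3*log(x - 4) + ∫(4/(x - 1)) dx + ∫(3/(x + 5)) dx.
Step 3. Evaluate the standard form [assuming x > 1]: now 3*log(x - 4) + 4*log(x - 1) + ∫(3/(x + 5)) dx.
Step 4. Evaluate the standard form [assuming x > -5]: now 3*log(x - 4) + 4*log(x - 1) + 3*log(x + 5).
Answer: 3*log(x - 4) + 4*log(x - 1) + 3*log(x + 5).


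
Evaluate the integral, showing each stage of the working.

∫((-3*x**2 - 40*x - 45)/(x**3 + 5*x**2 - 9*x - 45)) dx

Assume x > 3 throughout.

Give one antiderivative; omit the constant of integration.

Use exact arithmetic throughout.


Step 1. Decompose ∫((-3*x**2 - 40*x - 45)/(x**3 + 5*x**2 - 9*x - 45)) dx by partial fractions, (-3*x**2 - 40*x - 45)/(x**3 + 5*x**2 - 9*x - 45) = 5/(x + 5) - 4/(x + 3) - 4/(x - 3): now ∫(-4/(x - 3)) dx + ∫(-4/(x + 3)) dx + ∫(5/(x + 5)) dx.
Step 2. Evaluate the standard form [assuming x > -5]: now 5*log(x + 5) + ∫(-4/(x - 3)) dx + ∫(-4/(x + 3)) dx.
Step 3. Evaluate the standard form [assuming x > 3]: now -4*log(x - 3) + 5*log(x + 5) + ∫(-4/(x + 3)) dx.
Step 4. Evaluate the standard form [assuming x > -3]: now -4*log(x - 3) - 4*log(x + 3) + 5*log(x + 5).
Answer: -4*log(x - 3) - 4*log(x + 3) + 5*log(x + 5).


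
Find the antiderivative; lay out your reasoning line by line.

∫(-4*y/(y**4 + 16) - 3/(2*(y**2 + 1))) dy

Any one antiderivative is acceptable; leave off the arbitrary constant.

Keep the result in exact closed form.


Step 1. Rewrite: now ∫(-4*y/(y**4 + 16)) dy + ∫(-3/(2*(y**2 + 1))) dy.
Step 2. Evaluate the standard form: now -3*atan(y)/2 + ∫(-4*y/(y**4 + 16)) dy.
Step 3. Substitute u = y**2, turning ∫(-4*y/(y**4 + 16)) dy into ∫(-2/(u**2 + 16)) du: now -3*atan(y)/2 + ∫(-2/(u**2 + 16)) du.
Step 4. Evaluate the standard form: now -atan(u/4)/2 - 3*atan(y)/2.
Step 5. Substitute back u = y**2: now -3*atan(y)/2 - atan(y**2/4)/2.
Answer: -3*atan(y)/2 - atan(y**2/4)/2.


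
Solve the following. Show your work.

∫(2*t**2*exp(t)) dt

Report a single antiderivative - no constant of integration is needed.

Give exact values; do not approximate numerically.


Step 1. Integrate ∫(2*t**2*exp(t)) dt by parts with u = t**2, dv = (2*exp(t)) dt, so v = 2*exp(t): now 2*t**2*exp(t) + ∫(-4*t*exp(t)) dt.
Step 2. Integrate ∫(-4*t*exp(t)) dt by parts with u = t, dv = (-4*exp(t)) dt, so v = -4*exp(t): now 2*t**2*exp(t) - 4*t*exp(t) + ∫(4*exp(t)) dt.
Step 3. Evaluate the standard form: now 2*t**2*exp(t) - 4*t*exp(t) + 4*exp(t).
Answer: 2*t**2*exp(t) - 4*t*exp(t) + 4*exp(t).


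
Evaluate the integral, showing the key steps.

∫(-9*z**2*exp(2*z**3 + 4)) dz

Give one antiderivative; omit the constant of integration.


Step 1. Substitute u = z**3 + 2, turning ∫(-9*z**2*exp(2*z**3 + 4)) dz into ∫(-3*exp(2*u)) du: now ∫(-3*exp(2*u)) du.
Step 2. Evaluate the standard form: now -3*exp(2*u)/2.
Step 3. Substitute back u = z**3 + 2: now -3*exp(2*z**3 + 4)/2.
Answer: -3*exp(2*z**3 + 4)/2.


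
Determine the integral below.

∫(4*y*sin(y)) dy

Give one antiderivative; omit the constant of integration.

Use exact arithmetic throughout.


Answer: -4*y*cos(y) + 4*sin(y).


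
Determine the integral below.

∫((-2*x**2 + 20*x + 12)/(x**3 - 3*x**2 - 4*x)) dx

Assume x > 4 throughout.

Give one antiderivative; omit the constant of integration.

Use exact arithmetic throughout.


Answer: -3*log(x) + 3*log(x - 4) - 2*log(x + 1).


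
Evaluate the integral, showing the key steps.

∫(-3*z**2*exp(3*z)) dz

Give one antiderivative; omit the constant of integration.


Step 1. Integrate ∫(-3*z**2*exp(3*z)) dz by parts with u = z**2, dv = (-3*exp(3*z)) dz, so v = -exp(3*z): now -z**2*exp(3*z) + ∫(2*z*exp(3*z)) dz.
Step 2. Integrate ∫(2*z*exp(3*z)) dz by parts with u = z, dv = (2*exp(3*z)) dz, so v = 2*exp(3*z)/3: now -z**2*exp(3*z) + 2*z*exp(3*z)/3 + ∫(-2*exp(3*z)/3) dz.
Step 3. Evaluate the standard form: now -z**2*exp(3*z) + 2*z*exp(3*z)/3 - 2*exp(3*z)/9.
Answer: -z**2*exp(3*z) + 2*z*exp(3*z)/3 - 2*exp(3*z)/9.


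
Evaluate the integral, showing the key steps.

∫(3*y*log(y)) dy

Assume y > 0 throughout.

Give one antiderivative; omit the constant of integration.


Step 1. Integrate ∫(3*y*log(y)) dy by parts with u = log(y), dv = (3*y) dy, so v = 3*y**2/2 [assuming y > 0]: now 3*y**2*log(y)/2 + ∫(-3*y/2) dy.
Step 2. Evaluate the standard form: now 3*y**2*log(y)/2 - 3*y**2/4.
Answer: 3*y**2*log(y)/2 - 3*y**2/4.


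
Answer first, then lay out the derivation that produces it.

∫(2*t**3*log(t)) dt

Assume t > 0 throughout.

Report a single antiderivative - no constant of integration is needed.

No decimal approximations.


The answer is t**4*log(t)/2 - t**4/8.
Step 1. Integrate ∫(2*t**3*log(t)) dt by parts with u = log(t), dv = (2*t**3) dt, so v = t**4/2 [assuming t > 0]: now t**4*log(t)/2 + ∫(-t**3/2) dt.
Step 2. Evaluate the standard form: now t**4*log(t)/2 - t**4/8.
Answer: t**4*log(t)/2 - t**4/8.


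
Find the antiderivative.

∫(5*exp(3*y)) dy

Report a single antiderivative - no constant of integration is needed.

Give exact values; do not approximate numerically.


Answer: 5*exp(3*y)/3.


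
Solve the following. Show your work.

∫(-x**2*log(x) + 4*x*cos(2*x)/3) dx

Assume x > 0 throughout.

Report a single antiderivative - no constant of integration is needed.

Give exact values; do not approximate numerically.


Step 1. Rewrite: now ∫(4*x*cos(2*x)/3) dx + ∫(-x**2*log(x)) dx.
Step 2. Integrate ∫(4*x*cos(2*x)/3) dx by parts with u = x, dv = (4*cos(2*x)/3) dx, so v = 2*sin(2*x)/3: now 2*x*sin(2*x)/3 + ∫(-x**2*log(x)) dx + ∫(-2*sin(2*x)/3) dx.
Step 3. Evaluate the standard form: now 2*x*sin(2*x)/3 + cos(2*x)/3 + ∫(-x**2*log(x)) dx.
Step 4. Integrate ∫(-x**2*log(x)) dx by parts with u = log(x), dv = (-x**2) dx, so v = -x**3/3 [assuming x > 0]: now -x**3*log(x)/3 + 2*x*sin(2*x)/3 + cos(2*x)/3 + ∫(x**2/3) dx.
Step 5. Evaluate the standard form: now -x**3*log(x)/3 + x**3/9 + 2*x*sin(2*x)/3 + cos(2*x)/3.
Answer: -x**3*log(x)/3 + x**3/9 + 2*x*sin(2*x)/3 + cos(2*x)/3.


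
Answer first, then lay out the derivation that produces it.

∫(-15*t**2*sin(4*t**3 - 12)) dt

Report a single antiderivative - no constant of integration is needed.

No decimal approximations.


The answer is 5*cos(4*t**3 - 12)/4.
Step 1. Substitute u = t**3 - 3, turning ∫(-15*t**2*sin(4*t**3 - 12)) dt into ∫(-5*sin(4*u)) du: now ∫(-5*sin(4*u)) du.
Step 2. Evaluate the standard form: now 5*cos(4*u)/4.
Step 3. Substitute back u = t**3 - 3: now 5*cos(4*t**3 - 12)/4.
Answer: 5*cos(4*t**3 - 12)/4.


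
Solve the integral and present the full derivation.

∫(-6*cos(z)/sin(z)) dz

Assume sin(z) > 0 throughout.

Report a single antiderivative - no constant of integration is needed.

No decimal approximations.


Step 1. Substitute u = sin(z), turning ∫(-6*cos(z)/sin(z)) dz into ∫(-6/u) du: now ∫(-6/u) du.
Step 2. Evaluate the standard form [assuming u > 0]: now -6*log(u).
Step 3. Substitute back u = sin(z): now -6*log(sin(z)).
Answer: -6*log(sin(z)).


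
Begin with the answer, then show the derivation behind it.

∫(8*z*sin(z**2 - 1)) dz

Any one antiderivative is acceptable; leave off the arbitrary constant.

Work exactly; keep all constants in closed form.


The answer is -4*cos(z**2 - 1).
Step 1. Substitute u = z**2 - 1, turning ∫(8*z*sin(z**2 - 1)) dz into ∫(4*sin(u)) du: now ∫(4*sin(u)) du.
Step 2. Evaluate the standard form: now -4*cos(u).
Step 3. Substitute back u = z**2 - 1: now -4*cos(z**2 - 1).
Answer: -4*cos(z**2 - 1).


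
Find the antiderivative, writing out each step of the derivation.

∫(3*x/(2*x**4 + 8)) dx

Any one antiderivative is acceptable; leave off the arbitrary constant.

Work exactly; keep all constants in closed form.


Step 1. Substitute u = x**2, turning ∫(3*x/(2*x**4 + 8)) dx into ∫(3/(4*(u**2 + 4))) du: now ∫(3/(4*(u**2 + 4))) du.
Step 2. Evaluate the standard form: now 3*atan(u/2)/8.
Step 3. Substitute back u = x**2: now 3*atan(x**2/2)/8.
Answer: 3*atan(x**2/2)/8.


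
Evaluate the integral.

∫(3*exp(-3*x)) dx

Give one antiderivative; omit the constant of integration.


Answer: -exp(-3*x).


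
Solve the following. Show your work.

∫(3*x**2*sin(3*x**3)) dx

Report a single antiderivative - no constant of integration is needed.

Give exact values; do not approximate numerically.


Step 1. Substitute u = x**3, turning ∫(3*x**2*sin(3*x**3)) dx into ∫(sin(3*u)) du: now ∫(sin(3*u)) du.
Step 2. Evaluate the standard form: now -cos(3*u)/3.
Step 3. Substitute back u = x**3: now -cos(3*x**3)/3.
Answer: -cos(3*x**3)/3.


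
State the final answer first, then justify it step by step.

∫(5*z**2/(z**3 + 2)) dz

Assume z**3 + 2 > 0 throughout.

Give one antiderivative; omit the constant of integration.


The answer is 5*log(z**3 + 2)/3.
Step 1. Substitute u = z**3 + 2, turning ∫(5*z**2/(z**3 + 2)) dz into ∫(5/(3*u)) du: now ∫(5/(3*u)) du.
Step 2. Evaluate the standard form [assuming u > 0]: now 5*log(u)/3.
Step 3. Substitute back u = z**3 + 2: now 5*log(z**3 + 2)/3.
Answer: 5*log(z**3 + 2)/3.


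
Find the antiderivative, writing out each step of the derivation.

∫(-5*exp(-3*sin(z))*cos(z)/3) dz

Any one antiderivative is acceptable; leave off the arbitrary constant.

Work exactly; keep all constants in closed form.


Step 1. Substitute u = sin(z), turning ∫(-5*exp(-3*sin(z))*cos(z)/3) dz into ∫(-5*exp(-3*u)/3) du: now ∫(-5*exp(-3*u)/3) du.
Step 2. Evaluate the standard form: now 5*exp(-3*u)/9.
Step 3. Substitute back u = sin(z): now 5*exp(-3*sin(z))/9.
Answer: 5*exp(-3*sin(z))/9.


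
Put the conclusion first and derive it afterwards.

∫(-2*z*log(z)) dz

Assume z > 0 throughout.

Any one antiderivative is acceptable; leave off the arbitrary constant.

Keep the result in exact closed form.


The answer is -z**2*log(z) + z**2/2.
Step 1. Integrate ∫(-2*z*log(z)) dz by parts with u = log(z), dv = (-2*z) dz, so v = -z**2 [assuming z > 0]: now -z**2*log(z) + ∫(z) dz.
Step 2. Evaluate the standard form: now -z**2*log(z) + z**2/2.
Answer: -z**2*log(z) + z**2/2.


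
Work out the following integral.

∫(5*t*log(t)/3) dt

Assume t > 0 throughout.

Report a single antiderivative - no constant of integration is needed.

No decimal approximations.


Answer: 5*t**2*log(t)/6 - 5*t**2/12.


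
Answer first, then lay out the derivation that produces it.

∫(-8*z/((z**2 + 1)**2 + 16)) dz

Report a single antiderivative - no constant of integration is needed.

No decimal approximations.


The answer is -atan(z**2/4 + 1/4).
Step 1. Substitute u = z**2 + 1, turning ∫(-8*z/((z**2 + 1)**2 + 16)) dz into ∫(-4/(u**2 + 16)) du: now ∫(-4/(u**2 + 16)) du.
Step 2. Evaluate the standard form: now -atan(u/4).
Step 3. Substitute back u = z**2 + 1: now -atan(z**2/4 + 1/4).
Answer: -atan(z**2/4 + 1/4).


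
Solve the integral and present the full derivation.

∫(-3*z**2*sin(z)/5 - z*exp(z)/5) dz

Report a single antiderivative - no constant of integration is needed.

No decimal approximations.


Step 1. Rewrite: now ∫(-z*exp(z)/5) dz + ∫(-3*z**2*sin(z)/5) dz.
Step 2. Integrate ∫(-3*z**2*sin(z)/5) dz by parts with u = z**2, dv = (-3*sin(z)/5) dz, so v = 3*cos(z)/5: now 3*z**2*cos(z)/5 + ∫(-z*exp(z)/5) dz + ∫(-6*z*cos(z)/5) dz.
Step 3. Integrate ∫(-6*z*cos(z)/5) dz by parts with u = z, dv = (-6*cos(z)/5) dz, so v = -6*sin(z)/5: now 3*z**2*cos(z)/5 - 6*z*sin(z)/5 + ∫(-z*exp(z)/5) dz + ∫(6*sin(z)/5) dz.
Step 4. Evaluate the standard form: now 3*z**2*cos(z)/5 - 6*z*sin(z)/5 - 6*cos(z)/5 + ∫(-z*exp(z)/5) dz.
Step 5. Integrate ∫(-z*exp(z)/5) dz by parts with u = z, dv = (-exp(z)/5) dz, so v = -exp(z)/5: now 3*z**2*cos(z)/5 - z*exp(z)/5 - 6*z*sin(z)/5 - 6*cos(z)/5 + ∫(exp(z)/5) dz.
Step 6. Evaluate the standard form: now 3*z**2*cos(z)/5 - z*exp(z)/5 - 6*z*sin(z)/5 + exp(z)/5 - 6*cos(z)/5.
Answer: 3*z**2*cos(z)/5 - z*exp(z)/5 - 6*z*sin(z)/5 + exp(z)/5 - 6*cos(z)/5.


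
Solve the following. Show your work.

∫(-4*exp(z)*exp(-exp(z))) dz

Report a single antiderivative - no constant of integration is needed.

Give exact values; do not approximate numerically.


Step 1. Substitute u = exp(z), turning ∫(-4*exp(z)*exp(-exp(z))) dz into ∫(-4*exp(-u)) du: now ∫(-4*exp(-u)) du.
Step 2. Evaluate the standard form: now 4*exp(-u).
Step 3. Substitute back u = exp(z): now 4*exp(-exp(z)).
Answer: 4*exp(-exp(z)).


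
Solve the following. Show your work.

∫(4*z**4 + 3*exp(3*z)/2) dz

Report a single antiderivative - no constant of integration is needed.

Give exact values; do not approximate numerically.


Step 1. Rewrite: now ∫(4*z**4) dz + ∫(3*exp(3*z)/2) dz.
Step 2. Evaluate the standard form: now 4*z**5/5 + ∫(3*exp(3*z)/2) dz.
Step 3. Evaluate the standard form: now 4*z**5/5 + exp(3*z)/2.
Answer: 4*z**5/5 + exp(3*z)/2.


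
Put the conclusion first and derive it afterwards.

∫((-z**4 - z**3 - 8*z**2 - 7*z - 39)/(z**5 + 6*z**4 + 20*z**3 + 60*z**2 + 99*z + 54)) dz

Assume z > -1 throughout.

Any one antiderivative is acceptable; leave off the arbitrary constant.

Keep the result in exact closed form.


The answer is -2*log(z + 1) + 5*log(z + 2) - 4*log(z + 3) + atan(z/3)/3.
Step 1. Decompose ∫((-z**4 - z**3 - 8*z**2 - 7*z - 39)/(z**5 + 6*z**4 + 20*z**3 + 60*z**2 + 99*z + 54)) dz by partial fractions, (-z**4 - z**3 - 8*z**2 - 7*z - 39)/(z**5 + 6*z**4 + 20*z**3 + 60*z**2 + 99*z + 54) = 1/(z**2 + 9) - 4/(z + 3) + 5/(z + 2) - 2/(z + 1): now ∫(-2/(z + 1)) dz + ∫(5/(z + 2)) dz + ∫(-4/(z + 3)) dz + ∫(1/(z**2 + 9)) dz.
Step 2. Evaluate the standard form [assuming z > -1]: now -2*log(z + 1) + ∫(5/(z + 2)) dz + ∫(-4/(z + 3)) dz + ∫(1/(z**2 + 9)) dz.
Step 3. Evaluate the standard form [assuming z > -3]: now -2*log(z + 1) - 4*log(z + 3) + ∫(5/(z + 2)) dz + ∫(1/(z**2 + 9)) dz.
Step 4. Evaluate the standard form [assuming z > -2]: now -2*log(z + 1) + 5*log(z + 2) - 4*log(z + 3) + ∫(1/(z**2 + 9)) dz.
Step 5. Evaluate the standard form: now -2*log(z + 1) + 5*log(z + 2) - 4*log(z + 3) + atan(z/3)/3.
Answer: -2*log(z + 1) + 5*log(z + 2) - 4*log(z + 3) + atan(z/3)/3.
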